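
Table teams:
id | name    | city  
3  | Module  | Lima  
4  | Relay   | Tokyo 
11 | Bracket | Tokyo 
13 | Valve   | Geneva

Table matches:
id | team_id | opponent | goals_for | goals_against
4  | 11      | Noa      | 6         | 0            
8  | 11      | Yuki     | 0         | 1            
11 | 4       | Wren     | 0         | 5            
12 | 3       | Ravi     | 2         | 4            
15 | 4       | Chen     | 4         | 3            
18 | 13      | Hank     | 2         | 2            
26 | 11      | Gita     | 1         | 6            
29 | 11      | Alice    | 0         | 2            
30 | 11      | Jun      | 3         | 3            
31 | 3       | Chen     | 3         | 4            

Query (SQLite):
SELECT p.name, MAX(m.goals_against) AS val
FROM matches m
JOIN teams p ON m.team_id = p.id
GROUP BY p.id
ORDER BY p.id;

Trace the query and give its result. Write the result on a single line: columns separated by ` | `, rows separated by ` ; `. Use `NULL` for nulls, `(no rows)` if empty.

Join each matches row to its teams via team_id.
Group joined rows by teams.id; compute MAX(m.goals_against) per group.
  3: ids {12, 31} → MAX(m.goals_against)=4
  4: ids {11, 15} → MAX(m.goals_against)=5
  11: ids {4, 8, 26, 29, 30} → MAX(m.goals_against)=6
  13: ids {18} → MAX(m.goals_against)=2

Module | 4 ; Relay | 5 ; Bracket | 6 ; Valve | 2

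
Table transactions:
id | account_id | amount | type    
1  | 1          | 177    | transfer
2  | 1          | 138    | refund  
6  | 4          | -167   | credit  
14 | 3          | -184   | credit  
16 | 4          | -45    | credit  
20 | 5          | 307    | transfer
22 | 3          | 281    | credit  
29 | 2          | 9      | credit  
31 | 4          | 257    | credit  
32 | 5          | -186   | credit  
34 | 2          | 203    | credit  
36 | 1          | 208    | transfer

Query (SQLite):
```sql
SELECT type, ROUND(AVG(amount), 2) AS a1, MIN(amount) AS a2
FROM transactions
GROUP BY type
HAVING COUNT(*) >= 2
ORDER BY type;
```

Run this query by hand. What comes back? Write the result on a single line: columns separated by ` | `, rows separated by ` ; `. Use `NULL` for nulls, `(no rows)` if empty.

Group transactions by type.
Per group compute: ROUND(AVG(amount), 2), MIN(amount).
HAVING: drop groups with fewer than 2 rows.
  credit: ids {6, 14, 16, 22, 29, 31, 32, 34} → ROUND(AVG(amount), 2)=21, MIN(amount)=-186
  refund: ids {2} → ROUND(AVG(amount), 2)=138, MIN(amount)=138
  transfer: ids {1, 20, 36} → ROUND(AVG(amount), 2)=230.67, MIN(amount)=177

credit | 21 | -186 ; transfer | 230.67 | 177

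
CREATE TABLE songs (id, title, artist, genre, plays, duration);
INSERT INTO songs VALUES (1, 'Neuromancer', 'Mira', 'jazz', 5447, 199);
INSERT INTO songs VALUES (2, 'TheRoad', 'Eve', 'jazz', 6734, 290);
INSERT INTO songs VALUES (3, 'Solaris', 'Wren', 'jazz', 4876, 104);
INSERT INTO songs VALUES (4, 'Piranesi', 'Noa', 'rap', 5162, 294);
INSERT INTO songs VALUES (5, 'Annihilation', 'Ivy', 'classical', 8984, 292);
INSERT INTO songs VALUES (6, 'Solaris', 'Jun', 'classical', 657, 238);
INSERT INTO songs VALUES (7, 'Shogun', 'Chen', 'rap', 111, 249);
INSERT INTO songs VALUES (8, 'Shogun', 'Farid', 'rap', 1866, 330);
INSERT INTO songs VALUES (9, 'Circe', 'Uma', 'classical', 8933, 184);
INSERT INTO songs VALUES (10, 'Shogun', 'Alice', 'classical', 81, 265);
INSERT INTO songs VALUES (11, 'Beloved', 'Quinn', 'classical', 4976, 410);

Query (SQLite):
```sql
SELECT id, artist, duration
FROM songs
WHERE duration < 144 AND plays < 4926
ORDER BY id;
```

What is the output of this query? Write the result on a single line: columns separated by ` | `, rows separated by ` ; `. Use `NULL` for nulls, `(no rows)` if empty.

3 | Wren | 104

duration < 144: ids {3}
plays < 4926: ids {3, 6, 7, 8, 10}
Combine with AND.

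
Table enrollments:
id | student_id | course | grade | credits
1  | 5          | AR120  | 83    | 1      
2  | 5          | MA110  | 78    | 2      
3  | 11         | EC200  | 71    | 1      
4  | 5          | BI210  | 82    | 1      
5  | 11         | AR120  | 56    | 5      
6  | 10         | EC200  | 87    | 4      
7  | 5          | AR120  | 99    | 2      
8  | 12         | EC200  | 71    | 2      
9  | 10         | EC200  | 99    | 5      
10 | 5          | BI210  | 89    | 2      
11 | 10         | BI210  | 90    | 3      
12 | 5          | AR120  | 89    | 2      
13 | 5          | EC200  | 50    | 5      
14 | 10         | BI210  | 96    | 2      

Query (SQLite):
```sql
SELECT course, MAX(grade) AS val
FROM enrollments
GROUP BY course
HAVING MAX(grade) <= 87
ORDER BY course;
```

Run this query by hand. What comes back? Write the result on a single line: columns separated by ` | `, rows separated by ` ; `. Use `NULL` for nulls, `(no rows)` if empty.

Partition enrollments by course; compute MAX(grade) within each group.
HAVING: keep groups where MAX(grade) <= 87.
  AR120: ids {1, 5, 7, 12} → MAX(grade)=99
  BI210: ids {4, 10, 11, 14} → MAX(grade)=96
  EC200: ids {3, 6, 8, 9, 13} → MAX(grade)=99
  MA110: ids {2} → MAX(grade)=78

MA110 | 78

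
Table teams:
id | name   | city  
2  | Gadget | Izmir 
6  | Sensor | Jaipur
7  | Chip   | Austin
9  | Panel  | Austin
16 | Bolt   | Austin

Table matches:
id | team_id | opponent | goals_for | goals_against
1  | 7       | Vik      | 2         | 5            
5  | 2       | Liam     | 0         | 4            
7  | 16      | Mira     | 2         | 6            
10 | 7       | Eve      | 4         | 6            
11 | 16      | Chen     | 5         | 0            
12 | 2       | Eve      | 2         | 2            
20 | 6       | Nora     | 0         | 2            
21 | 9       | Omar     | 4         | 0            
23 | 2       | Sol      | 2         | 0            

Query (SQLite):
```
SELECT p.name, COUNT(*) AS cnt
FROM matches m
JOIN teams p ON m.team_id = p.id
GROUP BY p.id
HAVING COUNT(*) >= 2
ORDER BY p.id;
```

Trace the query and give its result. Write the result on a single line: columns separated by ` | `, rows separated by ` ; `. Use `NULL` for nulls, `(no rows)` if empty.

Gadget | 3 ; Chip | 2 ; Bolt | 2

Join each matches row to its teams via team_id.
Group joined rows by teams.id; compute COUNT(*) per group.
HAVING: keep groups with count ≥ 2.
  2: ids {5, 12, 23} → COUNT(*)=3
  6: ids {20} → COUNT(*)=1
  7: ids {1, 10} → COUNT(*)=2
  9: ids {21} → COUNT(*)=1
  16: ids {7, 11} → COUNT(*)=2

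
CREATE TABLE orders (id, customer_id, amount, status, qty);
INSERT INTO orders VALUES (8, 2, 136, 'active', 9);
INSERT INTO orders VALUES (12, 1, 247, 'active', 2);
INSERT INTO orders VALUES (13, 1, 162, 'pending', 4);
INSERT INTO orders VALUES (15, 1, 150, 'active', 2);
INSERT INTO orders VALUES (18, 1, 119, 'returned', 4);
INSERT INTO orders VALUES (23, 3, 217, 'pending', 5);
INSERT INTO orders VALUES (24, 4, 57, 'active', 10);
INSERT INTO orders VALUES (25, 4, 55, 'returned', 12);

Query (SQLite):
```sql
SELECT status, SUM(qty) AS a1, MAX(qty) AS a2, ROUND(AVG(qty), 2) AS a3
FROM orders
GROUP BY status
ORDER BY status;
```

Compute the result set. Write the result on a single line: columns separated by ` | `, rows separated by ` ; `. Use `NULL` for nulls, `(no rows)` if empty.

Group orders by status.
Per group compute: SUM(qty), MAX(qty), ROUND(AVG(qty), 2).
  active: ids {8, 12, 15, 24} → SUM(qty)=23, MAX(qty)=10, ROUND(AVG(qty), 2)=5.75
  pending: ids {13, 23} → SUM(qty)=9, MAX(qty)=5, ROUND(AVG(qty), 2)=4.5
  returned: ids {18, 25} → SUM(qty)=16, MAX(qty)=12, ROUND(AVG(qty), 2)=8

active | 23 | 10 | 5.75 ; pending | 9 | 5 | 4.5 ; returned | 16 | 12 | 8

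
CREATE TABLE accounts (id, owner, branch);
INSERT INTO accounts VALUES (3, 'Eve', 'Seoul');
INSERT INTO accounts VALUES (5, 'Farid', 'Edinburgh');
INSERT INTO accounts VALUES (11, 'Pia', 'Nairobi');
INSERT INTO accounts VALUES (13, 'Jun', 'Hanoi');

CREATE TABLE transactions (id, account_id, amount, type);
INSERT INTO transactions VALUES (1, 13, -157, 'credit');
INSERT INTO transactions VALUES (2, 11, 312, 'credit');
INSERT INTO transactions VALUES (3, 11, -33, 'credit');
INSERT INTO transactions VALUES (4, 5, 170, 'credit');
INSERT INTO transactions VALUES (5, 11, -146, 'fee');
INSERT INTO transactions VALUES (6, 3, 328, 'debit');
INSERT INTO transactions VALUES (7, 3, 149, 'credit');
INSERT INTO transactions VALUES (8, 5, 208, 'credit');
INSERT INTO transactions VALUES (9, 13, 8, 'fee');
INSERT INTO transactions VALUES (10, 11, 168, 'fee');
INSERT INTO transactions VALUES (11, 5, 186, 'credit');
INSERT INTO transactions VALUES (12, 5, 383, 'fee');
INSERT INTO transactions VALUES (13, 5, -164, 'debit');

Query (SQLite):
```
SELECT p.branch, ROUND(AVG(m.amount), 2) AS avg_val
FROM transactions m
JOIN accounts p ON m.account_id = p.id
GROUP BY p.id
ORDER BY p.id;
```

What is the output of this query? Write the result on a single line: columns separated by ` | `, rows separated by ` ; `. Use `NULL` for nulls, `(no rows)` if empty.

Seoul | 238.5 ; Edinburgh | 156.6 ; Nairobi | 75.25 ; Hanoi | -74.5

Join each transactions row to its accounts via account_id.
Group joined rows by accounts.id; compute ROUND(AVG(m.amount), 2) per group.
  3: ids {6, 7} → ROUND(AVG(m.amount), 2)=238.5
  5: ids {4, 8, 11, 12, 13} → ROUND(AVG(m.amount), 2)=156.6
  11: ids {2, 3, 5, 10} → ROUND(AVG(m.amount), 2)=75.25
  13: ids {1, 9} → ROUND(AVG(m.amount), 2)=-74.5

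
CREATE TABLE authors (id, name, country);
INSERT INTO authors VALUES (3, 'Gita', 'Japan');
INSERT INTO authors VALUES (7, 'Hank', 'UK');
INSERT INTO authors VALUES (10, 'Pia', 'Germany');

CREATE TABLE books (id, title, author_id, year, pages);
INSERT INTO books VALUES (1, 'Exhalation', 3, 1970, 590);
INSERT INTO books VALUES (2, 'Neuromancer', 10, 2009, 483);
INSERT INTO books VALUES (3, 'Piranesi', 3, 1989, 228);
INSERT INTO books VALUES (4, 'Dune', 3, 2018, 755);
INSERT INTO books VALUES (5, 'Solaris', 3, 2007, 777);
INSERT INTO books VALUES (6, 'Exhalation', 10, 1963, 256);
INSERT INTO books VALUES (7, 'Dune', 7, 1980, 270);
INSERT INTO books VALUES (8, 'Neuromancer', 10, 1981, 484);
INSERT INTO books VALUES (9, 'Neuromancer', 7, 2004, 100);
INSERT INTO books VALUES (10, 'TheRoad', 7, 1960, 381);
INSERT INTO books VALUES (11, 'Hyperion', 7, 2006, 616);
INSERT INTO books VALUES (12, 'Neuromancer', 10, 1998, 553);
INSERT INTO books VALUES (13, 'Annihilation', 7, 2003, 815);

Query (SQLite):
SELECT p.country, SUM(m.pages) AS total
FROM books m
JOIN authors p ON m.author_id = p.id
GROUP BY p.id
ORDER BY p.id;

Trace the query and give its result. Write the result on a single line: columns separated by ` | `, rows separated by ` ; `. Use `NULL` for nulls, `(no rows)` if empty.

Join each books row to its authors via author_id.
Group joined rows by authors.id; compute SUM(m.pages) per group.
  3: ids {1, 3, 4, 5} → SUM(m.pages)=2350
  7: ids {7, 9, 10, 11, 13} → SUM(m.pages)=2182
  10: ids {2, 6, 8, 12} → SUM(m.pages)=1776

Japan | 2350 ; UK | 2182 ; Germany | 1776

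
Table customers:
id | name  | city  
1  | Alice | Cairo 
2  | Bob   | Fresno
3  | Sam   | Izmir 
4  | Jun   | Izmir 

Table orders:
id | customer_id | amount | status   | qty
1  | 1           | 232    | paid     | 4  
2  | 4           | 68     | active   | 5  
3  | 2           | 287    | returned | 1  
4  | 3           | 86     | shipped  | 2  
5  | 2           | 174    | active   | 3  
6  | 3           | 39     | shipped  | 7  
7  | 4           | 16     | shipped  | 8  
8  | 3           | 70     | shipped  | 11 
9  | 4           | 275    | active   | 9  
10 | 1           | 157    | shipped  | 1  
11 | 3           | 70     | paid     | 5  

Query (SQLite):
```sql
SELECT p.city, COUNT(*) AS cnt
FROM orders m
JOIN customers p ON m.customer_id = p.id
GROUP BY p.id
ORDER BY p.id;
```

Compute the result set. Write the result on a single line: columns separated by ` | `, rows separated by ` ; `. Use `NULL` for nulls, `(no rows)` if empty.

Join each orders row to its customers via customer_id.
Group joined rows by customers.id; compute COUNT(*) per group.
  1: ids {1, 10} → COUNT(*)=2
  2: ids {3, 5} → COUNT(*)=2
  3: ids {4, 6, 8, 11} → COUNT(*)=4
  4: ids {2, 7, 9} → COUNT(*)=3

Cairo | 2 ; Fresno | 2 ; Izmir | 4 ; Izmir | 3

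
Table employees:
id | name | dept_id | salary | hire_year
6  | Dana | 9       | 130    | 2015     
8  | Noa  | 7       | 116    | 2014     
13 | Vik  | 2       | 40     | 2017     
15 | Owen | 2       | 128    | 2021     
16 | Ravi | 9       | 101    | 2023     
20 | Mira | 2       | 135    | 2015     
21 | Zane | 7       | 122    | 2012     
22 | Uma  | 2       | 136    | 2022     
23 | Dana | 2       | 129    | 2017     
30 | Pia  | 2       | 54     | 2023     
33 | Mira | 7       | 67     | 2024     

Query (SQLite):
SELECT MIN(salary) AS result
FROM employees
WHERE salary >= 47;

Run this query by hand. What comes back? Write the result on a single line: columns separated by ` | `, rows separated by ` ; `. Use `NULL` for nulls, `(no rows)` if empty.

Rows where salary >= 47 → salary values: [130, 116, 128, 101, 135, 122, 136, 129, 54, 67].
MIN of non-NULL values = 54.

54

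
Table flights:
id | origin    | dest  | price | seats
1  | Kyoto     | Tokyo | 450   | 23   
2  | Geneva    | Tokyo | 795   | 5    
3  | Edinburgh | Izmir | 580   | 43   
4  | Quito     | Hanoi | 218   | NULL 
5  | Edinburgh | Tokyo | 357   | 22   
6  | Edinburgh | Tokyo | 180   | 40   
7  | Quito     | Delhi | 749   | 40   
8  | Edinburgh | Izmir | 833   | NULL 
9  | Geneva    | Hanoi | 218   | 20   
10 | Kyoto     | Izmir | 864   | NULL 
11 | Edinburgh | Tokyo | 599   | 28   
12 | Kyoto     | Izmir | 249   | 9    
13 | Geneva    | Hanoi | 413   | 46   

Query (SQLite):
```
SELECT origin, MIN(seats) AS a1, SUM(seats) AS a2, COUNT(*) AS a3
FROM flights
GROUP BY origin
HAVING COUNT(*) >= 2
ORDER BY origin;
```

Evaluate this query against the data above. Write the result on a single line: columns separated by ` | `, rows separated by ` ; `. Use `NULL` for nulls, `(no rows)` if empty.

Edinburgh | 22 | 133 | 5 ; Geneva | 5 | 71 | 3 ; Kyoto | 9 | 32 | 3 ; Quito | 40 | 40 | 2

Group flights by origin.
Per group compute: MIN(seats), SUM(seats), COUNT(*).
HAVING: drop groups with fewer than 2 rows.
  Edinburgh: ids {3, 5, 6, 8, 11} → MIN(seats)=22, SUM(seats)=133, COUNT(*)=5
  Geneva: ids {2, 9, 13} → MIN(seats)=5, SUM(seats)=71, COUNT(*)=3
  Kyoto: ids {1, 10, 12} → MIN(seats)=9, SUM(seats)=32, COUNT(*)=3
  Quito: ids {4, 7} → MIN(seats)=40, SUM(seats)=40, COUNT(*)=2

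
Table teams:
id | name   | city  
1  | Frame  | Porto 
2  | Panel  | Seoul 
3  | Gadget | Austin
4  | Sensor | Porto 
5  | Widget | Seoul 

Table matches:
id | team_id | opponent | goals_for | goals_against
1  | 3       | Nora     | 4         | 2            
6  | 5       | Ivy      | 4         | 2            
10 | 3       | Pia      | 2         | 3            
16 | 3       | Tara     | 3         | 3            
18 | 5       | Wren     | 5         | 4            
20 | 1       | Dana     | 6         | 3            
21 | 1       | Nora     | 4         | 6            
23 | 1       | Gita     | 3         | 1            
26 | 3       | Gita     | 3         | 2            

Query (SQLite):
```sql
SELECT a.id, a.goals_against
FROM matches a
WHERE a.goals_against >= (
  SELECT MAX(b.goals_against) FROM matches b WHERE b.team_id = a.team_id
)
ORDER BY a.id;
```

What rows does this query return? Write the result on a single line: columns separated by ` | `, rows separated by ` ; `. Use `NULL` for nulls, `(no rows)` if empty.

10 | 3 ; 16 | 3 ; 18 | 4 ; 21 | 6

For each matches row a, compute MAX(goals_against) over rows sharing a.team_id.
Keep row a if a.goals_against >= that per-group MAX.
  team_id=1: MAX(goals_against) = 6
  team_id=3: MAX(goals_against) = 3
  team_id=5: MAX(goals_against) = 4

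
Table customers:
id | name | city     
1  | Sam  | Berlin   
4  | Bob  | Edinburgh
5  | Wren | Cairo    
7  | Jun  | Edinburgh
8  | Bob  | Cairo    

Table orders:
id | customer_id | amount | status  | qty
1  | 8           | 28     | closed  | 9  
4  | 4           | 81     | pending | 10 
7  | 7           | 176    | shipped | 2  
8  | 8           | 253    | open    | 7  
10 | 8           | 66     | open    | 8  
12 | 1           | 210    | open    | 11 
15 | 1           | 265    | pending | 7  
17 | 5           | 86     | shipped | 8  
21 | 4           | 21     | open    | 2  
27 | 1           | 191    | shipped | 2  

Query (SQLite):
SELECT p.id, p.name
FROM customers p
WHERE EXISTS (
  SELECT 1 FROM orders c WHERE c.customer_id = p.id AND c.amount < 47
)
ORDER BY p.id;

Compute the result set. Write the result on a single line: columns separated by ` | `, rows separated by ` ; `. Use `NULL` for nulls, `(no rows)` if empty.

For each customers row, check whether any orders with matching customer_id has amount < 47.
Keep rows where that is true.

4 | Bob ; 8 | Bob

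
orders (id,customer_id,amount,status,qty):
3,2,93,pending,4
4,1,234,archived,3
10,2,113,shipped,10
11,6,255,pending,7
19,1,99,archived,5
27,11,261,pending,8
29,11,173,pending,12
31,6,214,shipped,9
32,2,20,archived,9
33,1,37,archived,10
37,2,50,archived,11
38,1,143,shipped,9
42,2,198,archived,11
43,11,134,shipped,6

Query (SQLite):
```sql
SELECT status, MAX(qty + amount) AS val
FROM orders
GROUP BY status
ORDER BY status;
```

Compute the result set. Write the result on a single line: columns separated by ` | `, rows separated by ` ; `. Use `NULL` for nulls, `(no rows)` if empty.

archived | 237 ; pending | 269 ; shipped | 223

For each row compute qty + amount.
Group by status; take MAX of the expression per group.
  archived: ids {4, 19, 32, 33, 37, 42} → MAX(qty + amount)=237
  pending: ids {3, 11, 27, 29} → MAX(qty + amount)=269
  shipped: ids {10, 31, 38, 43} → MAX(qty + amount)=223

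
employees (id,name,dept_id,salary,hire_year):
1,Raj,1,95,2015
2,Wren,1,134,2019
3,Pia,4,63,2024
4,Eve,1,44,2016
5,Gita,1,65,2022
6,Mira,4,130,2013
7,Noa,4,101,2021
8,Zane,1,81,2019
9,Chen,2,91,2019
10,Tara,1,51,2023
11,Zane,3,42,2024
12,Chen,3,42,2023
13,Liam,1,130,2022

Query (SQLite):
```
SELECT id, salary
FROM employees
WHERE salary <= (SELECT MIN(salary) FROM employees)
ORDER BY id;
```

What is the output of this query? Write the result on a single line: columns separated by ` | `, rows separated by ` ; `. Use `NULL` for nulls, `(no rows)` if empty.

11 | 42 ; 12 | 42

Scalar subquery: MIN(salary) over all employees rows = 42.
Keep rows where salary <= that value.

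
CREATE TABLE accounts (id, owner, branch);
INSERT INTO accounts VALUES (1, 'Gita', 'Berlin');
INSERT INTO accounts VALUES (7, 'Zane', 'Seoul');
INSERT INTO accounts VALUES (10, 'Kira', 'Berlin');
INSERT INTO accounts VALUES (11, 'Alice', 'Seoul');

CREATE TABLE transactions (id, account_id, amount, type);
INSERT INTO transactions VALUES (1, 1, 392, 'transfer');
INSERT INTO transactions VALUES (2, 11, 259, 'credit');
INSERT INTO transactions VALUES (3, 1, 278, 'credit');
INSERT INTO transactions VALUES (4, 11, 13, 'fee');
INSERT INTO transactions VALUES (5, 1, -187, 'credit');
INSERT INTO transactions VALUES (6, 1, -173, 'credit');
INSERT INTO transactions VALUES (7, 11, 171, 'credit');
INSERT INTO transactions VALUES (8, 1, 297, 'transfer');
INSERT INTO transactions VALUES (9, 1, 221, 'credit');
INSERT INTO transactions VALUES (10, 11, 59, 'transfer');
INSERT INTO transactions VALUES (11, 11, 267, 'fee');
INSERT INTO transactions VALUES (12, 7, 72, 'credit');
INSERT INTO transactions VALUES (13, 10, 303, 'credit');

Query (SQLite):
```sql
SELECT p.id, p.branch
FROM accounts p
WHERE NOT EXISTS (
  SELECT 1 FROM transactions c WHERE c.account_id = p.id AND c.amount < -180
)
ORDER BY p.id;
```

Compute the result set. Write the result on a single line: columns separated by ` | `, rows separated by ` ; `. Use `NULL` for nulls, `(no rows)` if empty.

For each accounts row, check whether any transactions with matching account_id has amount < -180.
Keep rows where that is false.

7 | Seoul ; 10 | Berlin ; 11 | Seoul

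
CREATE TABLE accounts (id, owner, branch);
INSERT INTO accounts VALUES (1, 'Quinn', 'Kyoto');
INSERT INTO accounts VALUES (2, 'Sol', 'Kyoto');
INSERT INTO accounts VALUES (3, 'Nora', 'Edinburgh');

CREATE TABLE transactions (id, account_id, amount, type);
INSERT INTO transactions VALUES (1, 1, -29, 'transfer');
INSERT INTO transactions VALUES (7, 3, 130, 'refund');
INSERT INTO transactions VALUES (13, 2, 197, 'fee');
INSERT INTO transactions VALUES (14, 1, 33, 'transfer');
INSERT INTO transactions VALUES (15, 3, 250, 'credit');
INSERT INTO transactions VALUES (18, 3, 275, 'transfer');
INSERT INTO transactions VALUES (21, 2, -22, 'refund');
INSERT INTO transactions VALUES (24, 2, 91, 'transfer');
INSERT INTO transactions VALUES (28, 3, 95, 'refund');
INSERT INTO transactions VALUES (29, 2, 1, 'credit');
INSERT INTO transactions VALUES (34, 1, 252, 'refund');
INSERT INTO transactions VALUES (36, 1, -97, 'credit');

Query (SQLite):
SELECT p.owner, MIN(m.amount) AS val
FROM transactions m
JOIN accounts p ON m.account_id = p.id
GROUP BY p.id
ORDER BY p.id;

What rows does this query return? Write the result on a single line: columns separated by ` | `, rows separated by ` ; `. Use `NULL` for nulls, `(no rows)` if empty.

Join each transactions row to its accounts via account_id.
Group joined rows by accounts.id; compute MIN(m.amount) per group.
  1: ids {1, 14, 34, 36} → MIN(m.amount)=-97
  2: ids {13, 21, 24, 29} → MIN(m.amount)=-22
  3: ids {7, 15, 18, 28} → MIN(m.amount)=95

Quinn | -97 ; Sol | -22 ; Nora | 95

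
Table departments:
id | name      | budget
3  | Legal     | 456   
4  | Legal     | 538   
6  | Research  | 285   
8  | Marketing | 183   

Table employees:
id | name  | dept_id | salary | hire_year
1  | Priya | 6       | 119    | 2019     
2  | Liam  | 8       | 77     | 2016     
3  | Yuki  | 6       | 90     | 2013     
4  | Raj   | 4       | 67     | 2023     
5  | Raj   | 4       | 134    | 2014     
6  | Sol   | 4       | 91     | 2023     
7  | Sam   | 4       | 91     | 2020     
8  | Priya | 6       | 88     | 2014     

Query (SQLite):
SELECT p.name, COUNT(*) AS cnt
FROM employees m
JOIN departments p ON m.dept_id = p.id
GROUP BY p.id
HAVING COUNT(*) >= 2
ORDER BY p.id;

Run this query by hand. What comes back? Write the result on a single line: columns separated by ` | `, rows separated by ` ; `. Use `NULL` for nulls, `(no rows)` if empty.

Join each employees row to its departments via dept_id.
Group joined rows by departments.id; compute COUNT(*) per group.
HAVING: keep groups with count ≥ 2.
  4: ids {4, 5, 6, 7} → COUNT(*)=4
  6: ids {1, 3, 8} → COUNT(*)=3
  8: ids {2} → COUNT(*)=1

Legal | 4 ; Research | 3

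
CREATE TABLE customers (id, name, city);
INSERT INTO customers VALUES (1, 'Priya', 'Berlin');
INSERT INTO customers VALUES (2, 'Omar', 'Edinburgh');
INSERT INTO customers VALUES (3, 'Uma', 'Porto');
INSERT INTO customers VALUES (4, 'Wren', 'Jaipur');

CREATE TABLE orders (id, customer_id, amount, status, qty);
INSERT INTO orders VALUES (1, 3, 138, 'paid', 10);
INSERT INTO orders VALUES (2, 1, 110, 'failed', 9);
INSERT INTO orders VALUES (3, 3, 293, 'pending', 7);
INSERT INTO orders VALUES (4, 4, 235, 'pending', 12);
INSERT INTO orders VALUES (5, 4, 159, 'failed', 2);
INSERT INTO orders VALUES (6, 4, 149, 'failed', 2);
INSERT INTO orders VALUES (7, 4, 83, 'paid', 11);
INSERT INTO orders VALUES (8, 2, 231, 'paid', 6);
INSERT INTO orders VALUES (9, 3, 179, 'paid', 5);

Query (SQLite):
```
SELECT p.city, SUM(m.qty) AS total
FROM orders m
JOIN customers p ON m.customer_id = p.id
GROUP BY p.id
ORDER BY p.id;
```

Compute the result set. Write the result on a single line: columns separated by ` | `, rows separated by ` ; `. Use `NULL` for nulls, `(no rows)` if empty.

Join each orders row to its customers via customer_id.
Group joined rows by customers.id; compute SUM(m.qty) per group.
  1: ids {2} → SUM(m.qty)=9
  2: ids {8} → SUM(m.qty)=6
  3: ids {1, 3, 9} → SUM(m.qty)=22
  4: ids {4, 5, 6, 7} → SUM(m.qty)=27

Berlin | 9 ; Edinburgh | 6 ; Porto | 22 ; Jaipur | 27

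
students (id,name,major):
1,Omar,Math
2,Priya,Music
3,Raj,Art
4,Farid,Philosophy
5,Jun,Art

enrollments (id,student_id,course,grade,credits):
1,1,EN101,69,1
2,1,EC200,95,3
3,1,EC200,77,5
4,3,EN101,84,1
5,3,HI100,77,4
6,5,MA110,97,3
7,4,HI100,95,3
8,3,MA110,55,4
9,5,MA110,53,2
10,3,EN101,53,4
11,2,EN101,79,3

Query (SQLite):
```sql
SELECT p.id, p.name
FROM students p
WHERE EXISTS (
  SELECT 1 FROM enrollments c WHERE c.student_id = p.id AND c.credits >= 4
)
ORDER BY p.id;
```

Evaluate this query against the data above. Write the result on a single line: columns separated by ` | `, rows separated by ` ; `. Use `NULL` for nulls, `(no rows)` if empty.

For each students row, check whether any enrollments with matching student_id has credits >= 4.
Keep rows where that is true.

1 | Omar ; 3 | Raj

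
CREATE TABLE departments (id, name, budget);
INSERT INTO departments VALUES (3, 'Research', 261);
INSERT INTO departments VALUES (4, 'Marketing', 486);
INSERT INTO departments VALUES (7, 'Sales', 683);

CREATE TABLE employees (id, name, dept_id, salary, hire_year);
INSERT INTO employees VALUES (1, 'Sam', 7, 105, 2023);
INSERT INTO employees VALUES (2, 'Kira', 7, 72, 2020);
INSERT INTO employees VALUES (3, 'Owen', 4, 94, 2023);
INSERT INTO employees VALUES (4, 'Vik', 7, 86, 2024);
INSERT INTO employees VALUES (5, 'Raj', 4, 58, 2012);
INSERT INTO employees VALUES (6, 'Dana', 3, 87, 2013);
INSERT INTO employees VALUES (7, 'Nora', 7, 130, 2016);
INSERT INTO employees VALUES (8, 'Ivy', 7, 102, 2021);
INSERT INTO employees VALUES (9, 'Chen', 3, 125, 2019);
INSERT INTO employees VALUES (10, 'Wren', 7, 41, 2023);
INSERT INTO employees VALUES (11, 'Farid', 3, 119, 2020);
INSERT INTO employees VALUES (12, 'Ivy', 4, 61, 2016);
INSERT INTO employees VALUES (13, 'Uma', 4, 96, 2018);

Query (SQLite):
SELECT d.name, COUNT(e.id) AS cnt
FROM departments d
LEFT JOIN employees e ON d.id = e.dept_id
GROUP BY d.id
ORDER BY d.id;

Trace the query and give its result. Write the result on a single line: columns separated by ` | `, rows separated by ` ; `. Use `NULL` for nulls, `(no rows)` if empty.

Research | 3 ; Marketing | 4 ; Sales | 6

LEFT JOIN keeps every departments row; unmatched ones get NULL for employees columns.
Group by departments.id and compute COUNT(e.id). COUNT(col) of an all-NULL group is 0.
  3: ids {6, 9, 11} → COUNT(e.id)=3
  4: ids {3, 5, 12, 13} → COUNT(e.id)=4
  7: ids {1, 2, 4, 7, 8, 10} → COUNT(e.id)=6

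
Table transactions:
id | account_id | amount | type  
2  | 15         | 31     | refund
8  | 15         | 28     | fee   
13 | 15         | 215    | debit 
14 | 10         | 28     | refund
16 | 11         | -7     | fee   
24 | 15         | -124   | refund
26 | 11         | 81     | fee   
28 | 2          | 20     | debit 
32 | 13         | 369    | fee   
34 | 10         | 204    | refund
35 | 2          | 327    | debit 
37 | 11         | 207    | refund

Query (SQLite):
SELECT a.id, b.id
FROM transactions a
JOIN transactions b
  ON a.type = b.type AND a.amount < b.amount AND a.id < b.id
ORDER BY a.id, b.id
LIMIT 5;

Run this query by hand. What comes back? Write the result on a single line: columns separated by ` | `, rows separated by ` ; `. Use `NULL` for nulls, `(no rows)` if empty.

2 | 34 ; 2 | 37 ; 8 | 26 ; 8 | 32 ; 13 | 35

Pairs (a,b) with same type, a.amount < b.amount, a.id < b.id.
type groups: debit:{13,28,35} fee:{8,16,26,32} refund:{2,14,24,34,37}
Ordered by (a.id, b.id); first 5.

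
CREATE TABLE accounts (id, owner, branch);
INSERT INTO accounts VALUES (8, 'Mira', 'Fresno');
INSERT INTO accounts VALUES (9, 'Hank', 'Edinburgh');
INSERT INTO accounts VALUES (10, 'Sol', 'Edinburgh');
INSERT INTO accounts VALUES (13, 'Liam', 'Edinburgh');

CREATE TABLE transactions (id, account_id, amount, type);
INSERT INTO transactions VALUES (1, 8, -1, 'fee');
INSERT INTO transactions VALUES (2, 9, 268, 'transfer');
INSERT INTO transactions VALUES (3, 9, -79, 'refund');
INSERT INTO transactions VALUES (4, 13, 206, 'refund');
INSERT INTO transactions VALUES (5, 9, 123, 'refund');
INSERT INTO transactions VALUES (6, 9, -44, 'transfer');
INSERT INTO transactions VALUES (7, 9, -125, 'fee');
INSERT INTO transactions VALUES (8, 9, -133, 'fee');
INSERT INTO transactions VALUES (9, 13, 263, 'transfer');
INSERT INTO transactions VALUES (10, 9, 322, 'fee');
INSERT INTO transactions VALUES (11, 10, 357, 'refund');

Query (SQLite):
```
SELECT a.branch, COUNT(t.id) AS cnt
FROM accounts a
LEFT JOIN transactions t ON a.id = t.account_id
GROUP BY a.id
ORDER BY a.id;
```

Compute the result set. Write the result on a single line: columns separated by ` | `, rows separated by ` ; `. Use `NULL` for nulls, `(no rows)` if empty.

LEFT JOIN keeps every accounts row; unmatched ones get NULL for transactions columns.
Group by accounts.id and compute COUNT(t.id). COUNT(col) of an all-NULL group is 0.
  8: ids {1} → COUNT(t.id)=1
  9: ids {2, 3, 5, 6, 7, 8, 10} → COUNT(t.id)=7
  10: ids {11} → COUNT(t.id)=1
  13: ids {4, 9} → COUNT(t.id)=2

Fresno | 1 ; Edinburgh | 7 ; Edinburgh | 1 ; Edinburgh | 2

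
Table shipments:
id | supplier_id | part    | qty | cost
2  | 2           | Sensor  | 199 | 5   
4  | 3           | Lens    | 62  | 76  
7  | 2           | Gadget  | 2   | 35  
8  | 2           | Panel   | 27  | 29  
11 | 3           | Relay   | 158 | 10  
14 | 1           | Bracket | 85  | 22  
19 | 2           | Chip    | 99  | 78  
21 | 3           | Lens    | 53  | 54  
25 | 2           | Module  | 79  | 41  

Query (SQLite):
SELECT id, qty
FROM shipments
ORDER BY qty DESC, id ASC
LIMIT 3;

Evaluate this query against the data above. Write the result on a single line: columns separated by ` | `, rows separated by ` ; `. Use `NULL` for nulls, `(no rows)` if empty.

Sort by qty desc, tiebreak id asc: (199, id=2), (158, id=11), (99, id=19), (85, id=14), (79, id=25), (62, id=4) …. Take first 3.

2 | 199 ; 11 | 158 ; 19 | 99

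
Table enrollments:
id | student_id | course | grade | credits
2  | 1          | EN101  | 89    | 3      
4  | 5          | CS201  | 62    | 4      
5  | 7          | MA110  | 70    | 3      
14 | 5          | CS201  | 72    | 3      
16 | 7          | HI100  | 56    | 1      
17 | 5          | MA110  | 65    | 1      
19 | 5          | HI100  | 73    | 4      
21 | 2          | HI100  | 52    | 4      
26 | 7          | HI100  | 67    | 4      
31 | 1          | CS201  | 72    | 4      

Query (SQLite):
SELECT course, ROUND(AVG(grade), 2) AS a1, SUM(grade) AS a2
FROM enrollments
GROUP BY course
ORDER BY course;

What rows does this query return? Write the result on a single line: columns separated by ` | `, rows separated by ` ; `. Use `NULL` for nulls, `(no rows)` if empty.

Group enrollments by course.
Per group compute: ROUND(AVG(grade), 2), SUM(grade).
  CS201: ids {4, 14, 31} → ROUND(AVG(grade), 2)=68.67, SUM(grade)=206
  EN101: ids {2} → ROUND(AVG(grade), 2)=89, SUM(grade)=89
  HI100: ids {16, 19, 21, 26} → ROUND(AVG(grade), 2)=62, SUM(grade)=248
  MA110: ids {5, 17} → ROUND(AVG(grade), 2)=67.5, SUM(grade)=135

CS201 | 68.67 | 206 ; EN101 | 89 | 89 ; HI100 | 62 | 248 ; MA110 | 67.5 | 135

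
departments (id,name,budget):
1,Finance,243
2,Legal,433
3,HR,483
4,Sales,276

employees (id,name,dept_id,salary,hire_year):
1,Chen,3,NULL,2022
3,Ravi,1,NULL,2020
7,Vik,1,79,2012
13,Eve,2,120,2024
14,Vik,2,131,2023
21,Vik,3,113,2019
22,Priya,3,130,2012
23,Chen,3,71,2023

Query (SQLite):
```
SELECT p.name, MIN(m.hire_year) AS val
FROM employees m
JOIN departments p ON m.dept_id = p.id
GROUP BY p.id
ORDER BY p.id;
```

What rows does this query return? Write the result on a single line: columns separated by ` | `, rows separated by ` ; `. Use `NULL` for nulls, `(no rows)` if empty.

Finance | 2012 ; Legal | 2023 ; HR | 2012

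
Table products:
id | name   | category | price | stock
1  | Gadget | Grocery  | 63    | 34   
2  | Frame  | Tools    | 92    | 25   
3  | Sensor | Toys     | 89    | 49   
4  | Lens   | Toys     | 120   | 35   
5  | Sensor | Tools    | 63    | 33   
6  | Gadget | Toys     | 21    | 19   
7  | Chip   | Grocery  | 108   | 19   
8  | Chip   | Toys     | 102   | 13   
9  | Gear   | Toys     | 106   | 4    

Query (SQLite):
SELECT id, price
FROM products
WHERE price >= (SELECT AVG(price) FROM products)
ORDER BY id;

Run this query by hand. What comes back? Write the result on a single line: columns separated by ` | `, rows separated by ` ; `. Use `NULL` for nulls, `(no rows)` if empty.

2 | 92 ; 3 | 89 ; 4 | 120 ; 7 | 108 ; 8 | 102 ; 9 | 106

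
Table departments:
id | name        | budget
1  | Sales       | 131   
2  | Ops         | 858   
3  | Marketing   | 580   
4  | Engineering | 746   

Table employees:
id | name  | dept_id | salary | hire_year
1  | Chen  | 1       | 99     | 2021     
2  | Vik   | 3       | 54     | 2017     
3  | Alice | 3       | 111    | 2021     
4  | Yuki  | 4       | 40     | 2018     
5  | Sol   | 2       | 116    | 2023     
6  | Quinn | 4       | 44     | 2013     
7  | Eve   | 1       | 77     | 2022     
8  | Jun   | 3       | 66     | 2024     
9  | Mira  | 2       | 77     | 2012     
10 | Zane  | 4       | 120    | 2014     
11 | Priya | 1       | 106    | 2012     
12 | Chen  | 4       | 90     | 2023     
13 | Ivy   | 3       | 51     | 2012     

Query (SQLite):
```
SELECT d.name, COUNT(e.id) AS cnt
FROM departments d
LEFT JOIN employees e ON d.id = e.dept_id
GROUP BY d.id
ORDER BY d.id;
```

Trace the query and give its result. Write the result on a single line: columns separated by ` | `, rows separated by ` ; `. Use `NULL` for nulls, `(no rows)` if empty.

LEFT JOIN keeps every departments row; unmatched ones get NULL for employees columns.
Group by departments.id and compute COUNT(e.id). COUNT(col) of an all-NULL group is 0.
  1: ids {1, 7, 11} → COUNT(e.id)=3
  2: ids {5, 9} → COUNT(e.id)=2
  3: ids {2, 3, 8, 13} → COUNT(e.id)=4
  4: ids {4, 6, 10, 12} → COUNT(e.id)=4

Sales | 3 ; Ops | 2 ; Marketing | 4 ; Engineering | 4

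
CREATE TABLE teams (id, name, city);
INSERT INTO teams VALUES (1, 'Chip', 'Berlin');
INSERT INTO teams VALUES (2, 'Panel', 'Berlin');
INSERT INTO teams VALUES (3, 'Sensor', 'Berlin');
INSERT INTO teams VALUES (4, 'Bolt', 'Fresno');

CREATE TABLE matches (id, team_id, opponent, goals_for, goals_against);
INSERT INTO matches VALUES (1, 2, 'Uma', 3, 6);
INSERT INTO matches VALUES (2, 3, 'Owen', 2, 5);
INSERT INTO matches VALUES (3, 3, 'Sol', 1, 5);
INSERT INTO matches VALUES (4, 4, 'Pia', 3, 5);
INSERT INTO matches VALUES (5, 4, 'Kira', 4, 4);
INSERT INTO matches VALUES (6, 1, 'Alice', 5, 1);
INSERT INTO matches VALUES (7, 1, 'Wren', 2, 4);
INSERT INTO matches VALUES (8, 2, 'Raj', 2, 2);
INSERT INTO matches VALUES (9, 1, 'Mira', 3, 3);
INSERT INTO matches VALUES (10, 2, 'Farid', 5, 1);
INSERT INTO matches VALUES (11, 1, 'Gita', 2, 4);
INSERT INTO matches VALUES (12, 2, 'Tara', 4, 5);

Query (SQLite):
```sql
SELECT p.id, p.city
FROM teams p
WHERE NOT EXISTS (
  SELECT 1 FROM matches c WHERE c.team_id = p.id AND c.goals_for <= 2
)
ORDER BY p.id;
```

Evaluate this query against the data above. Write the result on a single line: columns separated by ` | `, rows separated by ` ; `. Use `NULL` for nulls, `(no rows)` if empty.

4 | Fresno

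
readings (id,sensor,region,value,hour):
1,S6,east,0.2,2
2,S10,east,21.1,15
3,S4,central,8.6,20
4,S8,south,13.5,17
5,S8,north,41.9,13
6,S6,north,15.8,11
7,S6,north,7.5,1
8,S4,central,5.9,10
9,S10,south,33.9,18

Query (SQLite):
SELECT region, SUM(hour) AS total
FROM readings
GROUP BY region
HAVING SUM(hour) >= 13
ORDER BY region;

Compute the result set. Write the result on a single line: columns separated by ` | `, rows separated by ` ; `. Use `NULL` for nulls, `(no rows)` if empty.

Partition readings by region; compute SUM(hour) within each group.
HAVING: keep groups where SUM(hour) >= 13.
  central: ids {3, 8} → SUM(hour)=30
  east: ids {1, 2} → SUM(hour)=17
  north: ids {5, 6, 7} → SUM(hour)=25
  south: ids {4, 9} → SUM(hour)=35

central | 30 ; east | 17 ; north | 25 ; south | 35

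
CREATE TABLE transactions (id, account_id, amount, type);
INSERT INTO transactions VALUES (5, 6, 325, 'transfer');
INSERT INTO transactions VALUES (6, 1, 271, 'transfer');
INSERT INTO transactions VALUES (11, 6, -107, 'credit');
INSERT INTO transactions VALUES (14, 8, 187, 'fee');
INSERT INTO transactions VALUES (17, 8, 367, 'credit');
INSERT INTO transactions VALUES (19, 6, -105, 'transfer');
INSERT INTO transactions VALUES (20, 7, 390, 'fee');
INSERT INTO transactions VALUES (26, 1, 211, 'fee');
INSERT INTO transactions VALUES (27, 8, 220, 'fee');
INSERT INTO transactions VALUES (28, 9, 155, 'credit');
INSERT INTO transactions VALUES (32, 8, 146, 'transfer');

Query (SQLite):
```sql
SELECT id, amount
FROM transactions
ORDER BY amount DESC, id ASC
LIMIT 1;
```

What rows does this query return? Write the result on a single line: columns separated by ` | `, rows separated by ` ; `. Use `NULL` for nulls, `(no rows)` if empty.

20 | 390

Sort by amount desc, tiebreak id asc: (390, id=20), (367, id=17), (325, id=5), (271, id=6) …. Take first 1.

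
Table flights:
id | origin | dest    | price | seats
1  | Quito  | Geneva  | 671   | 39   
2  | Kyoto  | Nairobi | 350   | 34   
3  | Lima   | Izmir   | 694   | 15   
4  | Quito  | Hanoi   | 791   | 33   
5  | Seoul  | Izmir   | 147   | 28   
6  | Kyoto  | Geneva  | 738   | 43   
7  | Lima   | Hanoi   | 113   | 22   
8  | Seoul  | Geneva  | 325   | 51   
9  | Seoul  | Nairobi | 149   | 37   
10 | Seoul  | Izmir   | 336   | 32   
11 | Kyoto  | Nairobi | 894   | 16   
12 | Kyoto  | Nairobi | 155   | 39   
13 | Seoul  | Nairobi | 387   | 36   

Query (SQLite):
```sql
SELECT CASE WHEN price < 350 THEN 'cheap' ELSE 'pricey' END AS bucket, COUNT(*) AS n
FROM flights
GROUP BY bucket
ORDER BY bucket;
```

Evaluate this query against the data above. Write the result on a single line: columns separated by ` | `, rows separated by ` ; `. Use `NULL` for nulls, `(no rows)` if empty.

cheap | 6 ; pricey | 7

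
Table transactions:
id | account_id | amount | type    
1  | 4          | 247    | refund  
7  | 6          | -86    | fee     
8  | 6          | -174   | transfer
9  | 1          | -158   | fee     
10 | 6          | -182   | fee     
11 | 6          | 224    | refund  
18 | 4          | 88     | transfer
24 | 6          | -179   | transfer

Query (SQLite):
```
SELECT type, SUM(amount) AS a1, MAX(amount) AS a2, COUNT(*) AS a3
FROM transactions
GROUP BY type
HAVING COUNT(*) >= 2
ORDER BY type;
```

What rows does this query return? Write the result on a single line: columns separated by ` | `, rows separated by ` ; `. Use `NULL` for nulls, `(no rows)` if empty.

fee | -426 | -86 | 3 ; refund | 471 | 247 | 2 ; transfer | -265 | 88 | 3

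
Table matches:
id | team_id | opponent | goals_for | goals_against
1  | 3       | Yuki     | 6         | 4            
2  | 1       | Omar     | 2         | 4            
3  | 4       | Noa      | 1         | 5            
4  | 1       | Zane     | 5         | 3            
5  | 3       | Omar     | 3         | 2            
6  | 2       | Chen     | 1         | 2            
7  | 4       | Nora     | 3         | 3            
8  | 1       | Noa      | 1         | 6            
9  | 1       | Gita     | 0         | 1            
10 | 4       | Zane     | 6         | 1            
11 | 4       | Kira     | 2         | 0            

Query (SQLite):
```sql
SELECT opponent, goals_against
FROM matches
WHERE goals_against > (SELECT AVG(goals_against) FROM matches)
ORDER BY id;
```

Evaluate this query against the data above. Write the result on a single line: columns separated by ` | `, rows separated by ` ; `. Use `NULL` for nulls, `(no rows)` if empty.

Scalar subquery: AVG(goals_against) over all matches rows = 2.818182 (≈; comparison uses full precision).
Keep rows where goals_against > that value.

Yuki | 4 ; Omar | 4 ; Noa | 5 ; Zane | 3 ; Nora | 3 ; Noa | 6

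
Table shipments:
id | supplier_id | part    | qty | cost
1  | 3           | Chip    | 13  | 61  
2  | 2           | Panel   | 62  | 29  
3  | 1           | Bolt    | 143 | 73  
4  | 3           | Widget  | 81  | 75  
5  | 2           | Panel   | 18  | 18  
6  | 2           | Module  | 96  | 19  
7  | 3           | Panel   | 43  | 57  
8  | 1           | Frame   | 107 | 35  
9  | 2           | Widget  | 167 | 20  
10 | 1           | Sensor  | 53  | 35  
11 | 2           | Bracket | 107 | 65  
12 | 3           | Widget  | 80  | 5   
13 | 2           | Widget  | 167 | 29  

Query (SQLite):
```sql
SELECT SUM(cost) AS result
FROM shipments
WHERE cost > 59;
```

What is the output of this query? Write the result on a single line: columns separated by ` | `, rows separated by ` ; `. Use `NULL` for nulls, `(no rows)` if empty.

274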